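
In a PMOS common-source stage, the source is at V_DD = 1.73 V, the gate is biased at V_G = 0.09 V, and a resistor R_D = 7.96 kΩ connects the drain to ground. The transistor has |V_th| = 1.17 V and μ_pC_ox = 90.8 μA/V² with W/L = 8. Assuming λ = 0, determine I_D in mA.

V_SG = V_DD − V_G = 1.73 − 0.09 = 1.64 V, so V_ov = 1.64 − 1.17 = 0.47 V.
k_p = μ_pC_ox · (W/L) = 0.7264 mA/V².
Assume saturation: I_D = ½ k_p V_ov² = 0.5 × 0.7264 × 0.47² = 0.0802 mA, giving V_SD = V_DD − I_D R_D = 1.73 − 0.0802 × 7.96 = 1.09 V.
V_SD = 1.09 V ≥ V_ov = 0.47 V, confirming saturation.

I_D = 0.0802 mA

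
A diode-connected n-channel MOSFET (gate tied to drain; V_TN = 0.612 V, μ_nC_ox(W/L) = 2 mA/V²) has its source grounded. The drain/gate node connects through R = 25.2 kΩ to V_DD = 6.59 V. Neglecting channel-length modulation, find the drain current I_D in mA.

I_D = 0.219 mA

With gate tied to drain, V_GS = V_DS ≥ V_GS − V_TN, so the device is in saturation.
KCL at the drain: ½ k_n (V_GS − V_TN)² = (V_DD − V_GS)/R.
Let x = V_GS − 0.612. Then 25.2 x² + x − 5.978 = 0, giving x = 0.468 V (positive root), so V_GS = 1.08 V.
I_D = (V_DD − V_GS)/R = (6.59 − 1.08) / 25.2 = 0.219 mA.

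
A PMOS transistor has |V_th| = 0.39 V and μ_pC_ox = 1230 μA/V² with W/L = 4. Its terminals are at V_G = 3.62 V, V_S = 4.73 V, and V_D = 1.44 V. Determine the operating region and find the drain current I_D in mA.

V_SG = V_S − V_G = 4.73 − 3.62 = 1.11 V; V_SD = V_S − V_D = 4.73 − 1.44 = 3.29 V.
k_p = μ_pC_ox · (W/L) = 4.92 mA/V².
V_ov = V_SG − |V_th| = 1.11 − 0.39 = 0.72 V.
Since V_SD = 3.29 V ≥ V_ov = 0.72 V, the device is in saturation.
I_D = ½ k_p V_ov² = 0.5 × 4.92 × 0.72² = 1.28 mA.

Saturation; I_D = 1.28 mA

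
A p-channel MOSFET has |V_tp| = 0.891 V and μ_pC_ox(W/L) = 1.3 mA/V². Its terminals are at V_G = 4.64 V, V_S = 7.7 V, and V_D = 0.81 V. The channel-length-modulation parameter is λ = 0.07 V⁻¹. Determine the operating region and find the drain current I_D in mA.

Saturation; I_D = 4.53 mA

V_SG = V_S − V_G = 7.7 − 4.64 = 3.06 V; V_SD = V_S − V_D = 7.7 − 0.81 = 6.89 V.
V_ov = V_SG − |V_tp| = 3.06 − 0.891 = 2.17 V.
Since V_SD = 6.89 V ≥ V_ov = 2.17 V, the device is in saturation.
I_D = ½ k_p V_ov² (1 + λ V_SD) = 0.5 × 1.3 × 2.17² × (1 + 0.07 × 6.89) = 4.53 mA.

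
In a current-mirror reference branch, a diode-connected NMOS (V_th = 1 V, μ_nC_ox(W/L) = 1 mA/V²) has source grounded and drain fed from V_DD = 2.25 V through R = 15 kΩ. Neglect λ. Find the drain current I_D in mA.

With gate tied to drain, V_GS = V_DS ≥ V_GS − V_th, so the device is in saturation.
KCL at the drain: ½ k_n (V_GS − V_th)² = (V_DD − V_GS)/R.
Let x = V_GS − 1. Then 7.5 x² + x − 1.25 = 0, giving x = 0.347 V (positive root), so V_GS = 1.35 V.
I_D = (V_DD − V_GS)/R = (2.25 − 1.35) / 15 = 0.0602 mA.

I_D = 0.0602 mA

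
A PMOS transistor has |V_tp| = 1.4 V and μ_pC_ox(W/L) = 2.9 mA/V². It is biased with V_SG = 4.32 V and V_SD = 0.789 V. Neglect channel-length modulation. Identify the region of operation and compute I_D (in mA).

V_ov = V_SG − |V_tp| = 4.32 − 1.4 = 2.92 V.
Since V_SD = 0.789 V < V_ov = 2.92 V, the device is in the triode region.
I_D = k_p [V_ov · V_SD − ½ V_SD²] = 2.9 × [2.92 × 0.789 − 0.5 × 0.789²] = 5.78 mA.

Triode; I_D = 5.78 mA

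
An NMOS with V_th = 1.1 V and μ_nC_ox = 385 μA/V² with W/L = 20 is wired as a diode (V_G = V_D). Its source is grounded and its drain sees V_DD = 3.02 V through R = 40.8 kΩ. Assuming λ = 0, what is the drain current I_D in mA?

With gate tied to drain, V_GS = V_DS ≥ V_GS − V_th, so the device is in saturation.
k_n = μ_nC_ox · (W/L) = 7.7 mA/V².
KCL at the drain: ½ k_n (V_GS − V_th)² = (V_DD − V_GS)/R.
Let x = V_GS − 1.1. Then 157 x² + x − 1.92 = 0, giving x = 0.107 V (positive root), so V_GS = 1.21 V.
I_D = (V_DD − V_GS)/R = (3.02 − 1.21) / 40.8 = 0.0444 mA.

I_D = 0.0444 mA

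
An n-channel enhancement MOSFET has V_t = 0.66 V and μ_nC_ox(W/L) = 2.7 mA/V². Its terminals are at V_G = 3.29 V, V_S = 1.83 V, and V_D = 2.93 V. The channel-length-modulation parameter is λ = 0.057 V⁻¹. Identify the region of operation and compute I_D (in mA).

Saturation; I_D = 0.918 mA

V_GS = V_G − V_S = 3.29 − 1.83 = 1.46 V; V_DS = V_D − V_S = 2.93 − 1.83 = 1.1 V.
V_ov = V_GS − V_t = 1.46 − 0.66 = 0.8 V.
Since V_DS = 1.1 V ≥ V_ov = 0.8 V, the device is in saturation.
I_D = ½ k_n V_ov² (1 + λ V_DS) = 0.5 × 2.7 × 0.8² × (1 + 0.057 × 1.1) = 0.918 mA.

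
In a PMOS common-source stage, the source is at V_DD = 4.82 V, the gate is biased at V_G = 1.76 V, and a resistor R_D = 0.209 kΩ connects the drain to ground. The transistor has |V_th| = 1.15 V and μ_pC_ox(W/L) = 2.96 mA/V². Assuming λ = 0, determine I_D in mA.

V_SG = V_DD − V_G = 4.82 − 1.76 = 3.06 V, so V_ov = 3.06 − 1.15 = 1.91 V.
Assume saturation: I_D = ½ k_p V_ov² = 0.5 × 2.96 × 1.91² = 5.4 mA, giving V_SD = V_DD − I_D R_D = 4.82 − 5.4 × 0.209 = 3.69 V.
V_SD = 3.69 V ≥ V_ov = 1.91 V, confirming saturation.

I_D = 5.40 mA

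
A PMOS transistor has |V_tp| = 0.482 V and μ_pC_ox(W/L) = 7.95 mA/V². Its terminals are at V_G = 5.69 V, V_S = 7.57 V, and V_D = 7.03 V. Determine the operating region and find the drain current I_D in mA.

V_SG = V_S − V_G = 7.57 − 5.69 = 1.88 V; V_SD = V_S − V_D = 7.57 − 7.03 = 0.54 V.
V_ov = V_SG − |V_tp| = 1.88 − 0.482 = 1.4 V.
Since V_SD = 0.54 V < V_ov = 1.4 V, the device is in the triode region.
I_D = k_p [V_ov · V_SD − ½ V_SD²] = 7.95 × [1.4 × 0.54 − 0.5 × 0.54²] = 4.84 mA.

Triode; I_D = 4.84 mA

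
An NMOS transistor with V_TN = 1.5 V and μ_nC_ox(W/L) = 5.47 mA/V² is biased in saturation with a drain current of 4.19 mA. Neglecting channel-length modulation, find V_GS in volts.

In saturation I_D = ½ k_n (V_GS − V_TN)², so V_GS − V_TN = √(2 I_D / k_n) = √(2 × 4.19 / 5.47) = 1.24 V.
V_GS = 1.5 + 1.24 = 2.74 V.

V_GS = 2.74 V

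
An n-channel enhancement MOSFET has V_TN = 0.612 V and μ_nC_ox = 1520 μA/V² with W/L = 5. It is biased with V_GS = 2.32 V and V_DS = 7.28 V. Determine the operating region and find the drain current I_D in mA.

k_n = μ_nC_ox · (W/L) = 7.6 mA/V².
V_ov = V_GS − V_TN = 2.32 − 0.612 = 1.71 V.
Since V_DS = 7.28 V ≥ V_ov = 1.71 V, the device is in saturation.
I_D = ½ k_n V_ov² = 0.5 × 7.6 × 1.71² = 11.1 mA.

Saturation; I_D = 11.1 mA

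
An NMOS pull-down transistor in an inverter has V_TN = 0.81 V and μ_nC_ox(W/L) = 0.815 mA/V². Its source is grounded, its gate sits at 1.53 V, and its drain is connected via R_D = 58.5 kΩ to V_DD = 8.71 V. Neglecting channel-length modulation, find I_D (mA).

I_D = 0.144 mA

V_GS = V_G = 1.53 V, so V_ov = 1.53 − 0.81 = 0.72 V.
Assume saturation: I_D = ½ k_n V_ov² = 0.5 × 0.815 × 0.72² = 0.211 mA, giving V_DS = V_DD − I_D R_D = 8.71 − 0.211 × 58.5 = -3.65 V.
But -3.65 V < V_ov = 0.72 V, so the device is actually in triode.
In triode I_D = k_n[V_ov V_DS − ½ V_DS²] and I_D = (V_DD − V_DS)/R_D. Equating: 23.8 V_DS² − 35.33 V_DS + 8.71 = 0, giving V_DS = 0.312 V (the root below V_ov).
I_D = (8.71 − 0.312) / 58.5 = 0.144 mA.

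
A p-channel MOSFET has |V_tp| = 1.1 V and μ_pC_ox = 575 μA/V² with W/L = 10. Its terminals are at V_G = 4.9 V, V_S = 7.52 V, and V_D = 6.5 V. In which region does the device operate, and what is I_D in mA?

V_SG = V_S − V_G = 7.52 − 4.9 = 2.62 V; V_SD = V_S − V_D = 7.52 − 6.5 = 1.02 V.
k_p = μ_pC_ox · (W/L) = 5.75 mA/V².
V_ov = V_SG − |V_tp| = 2.62 − 1.1 = 1.52 V.
Since V_SD = 1.02 V < V_ov = 1.52 V, the device is in the triode region.
I_D = k_p [V_ov · V_SD − ½ V_SD²] = 5.75 × [1.52 × 1.02 − 0.5 × 1.02²] = 5.92 mA.

Triode; I_D = 5.92 mA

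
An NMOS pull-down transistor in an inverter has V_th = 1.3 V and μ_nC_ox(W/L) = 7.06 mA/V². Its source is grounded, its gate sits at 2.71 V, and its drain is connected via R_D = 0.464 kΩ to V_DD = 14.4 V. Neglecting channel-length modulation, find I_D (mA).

I_D = 7.02 mA

V_GS = V_G = 2.71 V, so V_ov = 2.71 − 1.3 = 1.41 V.
Assume saturation: I_D = ½ k_n V_ov² = 0.5 × 7.06 × 1.41² = 7.02 mA, giving V_DS = V_DD − I_D R_D = 14.4 − 7.02 × 0.464 = 11.1 V.
V_DS = 11.1 V ≥ V_ov = 1.41 V, confirming saturation.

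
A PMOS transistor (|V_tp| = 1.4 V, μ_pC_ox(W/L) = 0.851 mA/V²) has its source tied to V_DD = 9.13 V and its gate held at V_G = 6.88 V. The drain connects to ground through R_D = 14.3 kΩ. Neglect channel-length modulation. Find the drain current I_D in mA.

V_SG = V_DD − V_G = 9.13 − 6.88 = 2.25 V, so V_ov = 2.25 − 1.4 = 0.85 V.
Assume saturation: I_D = ½ k_p V_ov² = 0.5 × 0.851 × 0.85² = 0.307 mA, giving V_SD = V_DD − I_D R_D = 9.13 − 0.307 × 14.3 = 4.73 V.
V_SD = 4.73 V ≥ V_ov = 0.85 V, confirming saturation.

I_D = 0.307 mA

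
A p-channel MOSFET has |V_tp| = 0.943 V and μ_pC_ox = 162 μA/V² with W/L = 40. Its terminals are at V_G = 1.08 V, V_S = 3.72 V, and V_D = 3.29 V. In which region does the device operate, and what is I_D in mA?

V_SG = V_S − V_G = 3.72 − 1.08 = 2.64 V; V_SD = V_S − V_D = 3.72 − 3.29 = 0.43 V.
k_p = μ_pC_ox · (W/L) = 6.48 mA/V².
V_ov = V_SG − |V_tp| = 2.64 − 0.943 = 1.7 V.
Since V_SD = 0.43 V < V_ov = 1.7 V, the device is in the triode region.
I_D = k_p [V_ov · V_SD − ½ V_SD²] = 6.48 × [1.7 × 0.43 − 0.5 × 0.43²] = 4.13 mA.

Triode; I_D = 4.13 mA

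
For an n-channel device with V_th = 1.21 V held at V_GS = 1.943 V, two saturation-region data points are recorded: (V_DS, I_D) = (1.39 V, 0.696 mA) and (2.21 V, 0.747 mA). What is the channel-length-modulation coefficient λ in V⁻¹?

With V_GS fixed, I_D ∝ (1 + λ V_DS) in saturation, so I_D2/I_D1 = (1 + λ V_DS2)/(1 + λ V_DS1).
0.747/0.696 = 1.073 = (1 + 2.21 λ)/(1 + 1.39 λ).
Solving: λ (I_D1 V_DS2 − I_D2 V_DS1) = I_D2 − I_D1, so λ = (0.747 − 0.696) / (0.696 × 2.21 − 0.747 × 1.39) = 0.051 / 0.5 = 0.102 V⁻¹.

λ = 0.102 V⁻¹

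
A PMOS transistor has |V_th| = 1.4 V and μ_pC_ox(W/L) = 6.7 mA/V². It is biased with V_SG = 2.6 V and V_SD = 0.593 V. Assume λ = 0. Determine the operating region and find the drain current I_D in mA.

V_ov = V_SG − |V_th| = 2.6 − 1.4 = 1.2 V.
Since V_SD = 0.593 V < V_ov = 1.2 V, the device is in the triode region.
I_D = k_p [V_ov · V_SD − ½ V_SD²] = 6.7 × [1.2 × 0.593 − 0.5 × 0.593²] = 3.59 mA.

Triode; I_D = 3.59 mA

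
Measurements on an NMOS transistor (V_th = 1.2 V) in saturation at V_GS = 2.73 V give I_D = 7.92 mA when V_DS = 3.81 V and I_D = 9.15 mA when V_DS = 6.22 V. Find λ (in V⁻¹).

λ = 0.0854 V⁻¹

With V_GS fixed, I_D ∝ (1 + λ V_DS) in saturation, so I_D2/I_D1 = (1 + λ V_DS2)/(1 + λ V_DS1).
9.15/7.92 = 1.155 = (1 + 6.22 λ)/(1 + 3.81 λ).
Solving: λ (I_D1 V_DS2 − I_D2 V_DS1) = I_D2 − I_D1, so λ = (9.15 − 7.92) / (7.92 × 6.22 − 9.15 × 3.81) = 1.23 / 14.4 = 0.0854 V⁻¹.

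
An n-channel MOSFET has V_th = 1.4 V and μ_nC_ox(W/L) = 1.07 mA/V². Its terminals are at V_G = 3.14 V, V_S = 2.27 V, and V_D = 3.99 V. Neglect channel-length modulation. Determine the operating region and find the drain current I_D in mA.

Cutoff; I_D = 0 mA

V_GS = V_G − V_S = 3.14 − 2.27 = 0.87 V; V_DS = V_D − V_S = 3.99 − 2.27 = 1.72 V.
V_GS = 0.87 V < V_th = 1.4 V, so the transistor is in cutoff.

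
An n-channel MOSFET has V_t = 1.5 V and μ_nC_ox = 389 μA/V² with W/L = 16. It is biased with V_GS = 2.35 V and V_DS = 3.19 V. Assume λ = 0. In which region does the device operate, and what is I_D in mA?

k_n = μ_nC_ox · (W/L) = 6.224 mA/V².
V_ov = V_GS − V_t = 2.35 − 1.5 = 0.85 V.
Since V_DS = 3.19 V ≥ V_ov = 0.85 V, the device is in saturation.
I_D = ½ k_n V_ov² = 0.5 × 6.224 × 0.85² = 2.25 mA.

Saturation; I_D = 2.25 mA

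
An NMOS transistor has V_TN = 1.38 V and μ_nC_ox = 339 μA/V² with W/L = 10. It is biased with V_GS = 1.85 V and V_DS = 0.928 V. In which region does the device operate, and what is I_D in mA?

Saturation; I_D = 0.374 mA

k_n = μ_nC_ox · (W/L) = 3.39 mA/V².
V_ov = V_GS − V_TN = 1.85 − 1.38 = 0.47 V.
Since V_DS = 0.928 V ≥ V_ov = 0.47 V, the device is in saturation.
I_D = ½ k_n V_ov² = 0.5 × 3.39 × 0.47² = 0.374 mA.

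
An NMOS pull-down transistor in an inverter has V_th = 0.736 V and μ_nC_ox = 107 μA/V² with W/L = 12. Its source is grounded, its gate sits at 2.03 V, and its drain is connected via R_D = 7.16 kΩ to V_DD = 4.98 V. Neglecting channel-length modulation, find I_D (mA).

I_D = 0.631 mA

V_GS = V_G = 2.03 V, so V_ov = 2.03 − 0.736 = 1.29 V.
k_n = μ_nC_ox · (W/L) = 1.284 mA/V².
Assume saturation: I_D = ½ k_n V_ov² = 0.5 × 1.284 × 1.29² = 1.07 mA, giving V_DS = V_DD − I_D R_D = 4.98 − 1.07 × 7.16 = -2.72 V.
But -2.72 V < V_ov = 1.29 V, so the device is actually in triode.
In triode I_D = k_n[V_ov V_DS − ½ V_DS²] and I_D = (V_DD − V_DS)/R_D. Equating: 4.6 V_DS² − 12.9 V_DS + 4.98 = 0, giving V_DS = 0.462 V (the root below V_ov).
I_D = (4.98 − 0.462) / 7.16 = 0.631 mA.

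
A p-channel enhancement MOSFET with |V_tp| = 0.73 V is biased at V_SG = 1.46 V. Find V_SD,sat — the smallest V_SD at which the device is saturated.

The boundary between triode and saturation is V_SD = V_SG − |V_tp| = V_ov.
V_ov = 1.46 − 0.73 = 0.73 V.

V_SD,sat = 0.730 V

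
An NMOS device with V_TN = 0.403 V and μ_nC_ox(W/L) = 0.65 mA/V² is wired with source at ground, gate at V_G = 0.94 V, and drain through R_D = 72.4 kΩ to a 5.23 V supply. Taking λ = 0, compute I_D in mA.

V_GS = V_G = 0.94 V, so V_ov = 0.94 − 0.403 = 0.537 V.
Assume saturation: I_D = ½ k_n V_ov² = 0.5 × 0.65 × 0.537² = 0.0937 mA, giving V_DS = V_DD − I_D R_D = 5.23 − 0.0937 × 72.4 = -1.56 V.
But -1.56 V < V_ov = 0.537 V, so the device is actually in triode.
In triode I_D = k_n[V_ov V_DS − ½ V_DS²] and I_D = (V_DD − V_DS)/R_D. Equating: 23.5 V_DS² − 26.27 V_DS + 5.23 = 0, giving V_DS = 0.259 V (the root below V_ov).
I_D = (5.23 − 0.259) / 72.4 = 0.0687 mA.

I_D = 0.0687 mA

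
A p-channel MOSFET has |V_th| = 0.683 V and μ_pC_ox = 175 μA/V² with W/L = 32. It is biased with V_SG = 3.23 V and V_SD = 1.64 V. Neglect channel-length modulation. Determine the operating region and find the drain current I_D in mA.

Triode; I_D = 15.9 mA

k_p = μ_pC_ox · (W/L) = 5.6 mA/V².
V_ov = V_SG − |V_th| = 3.23 − 0.683 = 2.55 V.
Since V_SD = 1.64 V < V_ov = 2.55 V, the device is in the triode region.
I_D = k_p [V_ov · V_SD − ½ V_SD²] = 5.6 × [2.55 × 1.64 − 0.5 × 1.64²] = 15.9 mA.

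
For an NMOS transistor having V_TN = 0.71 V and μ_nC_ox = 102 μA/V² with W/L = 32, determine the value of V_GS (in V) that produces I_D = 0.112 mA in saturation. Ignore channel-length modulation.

k_n = μ_nC_ox · (W/L) = 3.264 mA/V².
In saturation I_D = ½ k_n (V_GS − V_TN)², so V_GS − V_TN = √(2 I_D / k_n) = √(2 × 0.112 / 3.264) = 0.262 V.
V_GS = 0.71 + 0.262 = 0.972 V.

V_GS = 0.972 V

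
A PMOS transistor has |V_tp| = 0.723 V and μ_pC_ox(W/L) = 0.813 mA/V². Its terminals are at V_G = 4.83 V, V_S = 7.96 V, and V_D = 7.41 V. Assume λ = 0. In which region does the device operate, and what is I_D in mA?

V_SG = V_S − V_G = 7.96 − 4.83 = 3.13 V; V_SD = V_S − V_D = 7.96 − 7.41 = 0.55 V.
V_ov = V_SG − |V_tp| = 3.13 − 0.723 = 2.41 V.
Since V_SD = 0.55 V < V_ov = 2.41 V, the device is in the triode region.
I_D = k_p [V_ov · V_SD − ½ V_SD²] = 0.813 × [2.41 × 0.55 − 0.5 × 0.55²] = 0.953 mA.

Triode; I_D = 0.953 mA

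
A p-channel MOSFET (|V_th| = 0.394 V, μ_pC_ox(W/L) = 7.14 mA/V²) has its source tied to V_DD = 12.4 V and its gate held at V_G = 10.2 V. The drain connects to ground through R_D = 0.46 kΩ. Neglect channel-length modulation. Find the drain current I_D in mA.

V_SG = V_DD − V_G = 12.4 − 10.2 = 2.2 V, so V_ov = 2.2 − 0.394 = 1.81 V.
Assume saturation: I_D = ½ k_p V_ov² = 0.5 × 7.14 × 1.81² = 11.6 mA, giving V_SD = V_DD − I_D R_D = 12.4 − 11.6 × 0.46 = 7.04 V.
V_SD = 7.04 V ≥ V_ov = 1.81 V, confirming saturation.

I_D = 11.6 mA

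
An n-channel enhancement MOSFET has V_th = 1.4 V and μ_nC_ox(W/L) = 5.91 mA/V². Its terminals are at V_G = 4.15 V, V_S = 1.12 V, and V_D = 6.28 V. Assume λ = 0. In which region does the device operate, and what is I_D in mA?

V_GS = V_G − V_S = 4.15 − 1.12 = 3.03 V; V_DS = V_D − V_S = 6.28 − 1.12 = 5.16 V.
V_ov = V_GS − V_th = 3.03 − 1.4 = 1.63 V.
Since V_DS = 5.16 V ≥ V_ov = 1.63 V, the device is in saturation.
I_D = ½ k_n V_ov² = 0.5 × 5.91 × 1.63² = 7.85 mA.

Saturation; I_D = 7.85 mA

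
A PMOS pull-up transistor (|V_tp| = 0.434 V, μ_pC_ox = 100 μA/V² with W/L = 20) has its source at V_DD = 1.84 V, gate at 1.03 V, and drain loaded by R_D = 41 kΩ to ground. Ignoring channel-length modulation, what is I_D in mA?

V_SG = V_DD − V_G = 1.84 − 1.03 = 0.81 V, so V_ov = 0.81 − 0.434 = 0.376 V.
k_p = μ_pC_ox · (W/L) = 2 mA/V².
Assume saturation: I_D = ½ k_p V_ov² = 0.5 × 2 × 0.376² = 0.141 mA, giving V_SD = V_DD − I_D R_D = 1.84 − 0.141 × 41 = -3.96 V.
But -3.96 V < V_ov = 0.376 V, so the device is actually in triode.
In triode I_D = k_p[V_ov V_SD − ½ V_SD²] and I_D = (V_DD − V_SD)/R_D. Equating: 41 V_SD² − 31.83 V_SD + 1.84 = 0, giving V_SD = 0.0629 V (the root below V_ov).
I_D = (1.84 − 0.0629) / 41 = 0.0433 mA.

I_D = 0.0433 mA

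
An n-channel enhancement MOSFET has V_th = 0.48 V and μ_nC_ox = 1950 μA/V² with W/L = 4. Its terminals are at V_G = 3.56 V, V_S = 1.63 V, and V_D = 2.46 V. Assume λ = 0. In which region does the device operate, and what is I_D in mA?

Triode; I_D = 6.70 mA

V_GS = V_G − V_S = 3.56 − 1.63 = 1.93 V; V_DS = V_D − V_S = 2.46 − 1.63 = 0.83 V.
k_n = μ_nC_ox · (W/L) = 7.8 mA/V².
V_ov = V_GS − V_th = 1.93 − 0.48 = 1.45 V.
Since V_DS = 0.83 V < V_ov = 1.45 V, the device is in the triode region.
I_D = k_n [V_ov · V_DS − ½ V_DS²] = 7.8 × [1.45 × 0.83 − 0.5 × 0.83²] = 6.7 mA.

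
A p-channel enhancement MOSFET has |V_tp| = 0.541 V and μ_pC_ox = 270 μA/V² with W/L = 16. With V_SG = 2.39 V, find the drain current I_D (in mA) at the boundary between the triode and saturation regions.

At the boundary V_SD = V_ov = V_SG − |V_tp| = 2.39 − 0.541 = 1.85 V.
k_p = μ_pC_ox · (W/L) = 4.32 mA/V².
I_D = ½ k_p V_ov² = 0.5 × 4.32 × 1.85² = 7.38 mA.

I_D = 7.38 mA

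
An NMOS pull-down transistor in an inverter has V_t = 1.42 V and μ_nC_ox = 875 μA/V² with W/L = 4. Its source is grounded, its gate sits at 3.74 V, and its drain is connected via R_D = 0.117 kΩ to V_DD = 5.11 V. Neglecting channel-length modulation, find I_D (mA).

V_GS = V_G = 3.74 V, so V_ov = 3.74 − 1.42 = 2.32 V.
k_n = μ_nC_ox · (W/L) = 3.5 mA/V².
Assume saturation: I_D = ½ k_n V_ov² = 0.5 × 3.5 × 2.32² = 9.42 mA, giving V_DS = V_DD − I_D R_D = 5.11 − 9.42 × 0.117 = 4.01 V.
V_DS = 4.01 V ≥ V_ov = 2.32 V, confirming saturation.

I_D = 9.42 mA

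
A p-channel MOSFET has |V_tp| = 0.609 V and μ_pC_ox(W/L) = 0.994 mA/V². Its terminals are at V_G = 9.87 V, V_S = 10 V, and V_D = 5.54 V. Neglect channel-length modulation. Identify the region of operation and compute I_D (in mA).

V_SG = V_S − V_G = 10 − 9.87 = 0.13 V; V_SD = V_S − V_D = 10 − 5.54 = 4.46 V.
V_SG = 0.13 V < |V_tp| = 0.609 V, so the transistor is in cutoff.

Cutoff; I_D = 0 mA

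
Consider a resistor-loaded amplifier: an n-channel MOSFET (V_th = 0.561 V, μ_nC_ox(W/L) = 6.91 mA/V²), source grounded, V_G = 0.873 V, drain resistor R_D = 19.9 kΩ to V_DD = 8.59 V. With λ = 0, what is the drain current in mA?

I_D = 0.336 mA

V_GS = V_G = 0.873 V, so V_ov = 0.873 − 0.561 = 0.312 V.
Assume saturation: I_D = ½ k_n V_ov² = 0.5 × 6.91 × 0.312² = 0.336 mA, giving V_DS = V_DD − I_D R_D = 8.59 − 0.336 × 19.9 = 1.9 V.
V_DS = 1.9 V ≥ V_ov = 0.312 V, confirming saturation.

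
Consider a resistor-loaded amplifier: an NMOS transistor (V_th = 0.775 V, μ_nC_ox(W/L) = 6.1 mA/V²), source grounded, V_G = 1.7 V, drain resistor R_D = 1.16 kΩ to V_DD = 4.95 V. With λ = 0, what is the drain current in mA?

I_D = 2.61 mA

V_GS = V_G = 1.7 V, so V_ov = 1.7 − 0.775 = 0.925 V.
Assume saturation: I_D = ½ k_n V_ov² = 0.5 × 6.1 × 0.925² = 2.61 mA, giving V_DS = V_DD − I_D R_D = 4.95 − 2.61 × 1.16 = 1.92 V.
V_DS = 1.92 V ≥ V_ov = 0.925 V, confirming saturation.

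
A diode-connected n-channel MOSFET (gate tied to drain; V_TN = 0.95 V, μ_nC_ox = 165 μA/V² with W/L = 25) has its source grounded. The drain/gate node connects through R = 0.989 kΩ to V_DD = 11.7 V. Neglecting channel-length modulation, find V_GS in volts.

With gate tied to drain, V_GS = V_DS ≥ V_GS − V_TN, so the device is in saturation.
k_n = μ_nC_ox · (W/L) = 4.125 mA/V².
KCL at the drain: ½ k_n (V_GS − V_TN)² = (V_DD − V_GS)/R.
Let x = V_GS − 0.95. Then 2.04 x² + x − 10.75 = 0, giving x = 2.06 V (positive root), so V_GS = 3.01 V.
I_D = (V_DD − V_GS)/R = (11.7 − 3.01) / 0.989 = 8.78 mA.

V_GS = 3.01 V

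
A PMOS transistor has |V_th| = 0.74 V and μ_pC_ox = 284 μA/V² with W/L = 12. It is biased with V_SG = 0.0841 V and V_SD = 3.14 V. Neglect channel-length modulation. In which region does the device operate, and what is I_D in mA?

V_SG = 0.0841 V < |V_th| = 0.74 V, so the transistor is in cutoff.

Cutoff; I_D = 0 mA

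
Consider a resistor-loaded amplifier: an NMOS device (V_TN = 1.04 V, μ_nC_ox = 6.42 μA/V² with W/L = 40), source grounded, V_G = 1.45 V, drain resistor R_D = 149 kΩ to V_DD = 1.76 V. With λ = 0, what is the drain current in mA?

I_D = 0.0110 mA

V_GS = V_G = 1.45 V, so V_ov = 1.45 − 1.04 = 0.41 V.
k_n = μ_nC_ox · (W/L) = 0.2568 mA/V².
Assume saturation: I_D = ½ k_n V_ov² = 0.5 × 0.2568 × 0.41² = 0.0216 mA, giving V_DS = V_DD − I_D R_D = 1.76 − 0.0216 × 149 = -1.46 V.
But -1.46 V < V_ov = 0.41 V, so the device is actually in triode.
In triode I_D = k_n[V_ov V_DS − ½ V_DS²] and I_D = (V_DD − V_DS)/R_D. Equating: 19.1 V_DS² − 16.69 V_DS + 1.76 = 0, giving V_DS = 0.123 V (the root below V_ov).
I_D = (1.76 − 0.123) / 149 = 0.011 mA.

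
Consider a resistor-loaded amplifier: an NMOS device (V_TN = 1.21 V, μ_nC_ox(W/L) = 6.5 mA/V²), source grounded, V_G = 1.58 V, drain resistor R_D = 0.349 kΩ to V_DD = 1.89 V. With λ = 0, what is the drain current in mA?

I_D = 0.445 mA

V_GS = V_G = 1.58 V, so V_ov = 1.58 − 1.21 = 0.37 V.
Assume saturation: I_D = ½ k_n V_ov² = 0.5 × 6.5 × 0.37² = 0.445 mA, giving V_DS = V_DD − I_D R_D = 1.89 − 0.445 × 0.349 = 1.73 V.
V_DS = 1.73 V ≥ V_ov = 0.37 V, confirming saturation.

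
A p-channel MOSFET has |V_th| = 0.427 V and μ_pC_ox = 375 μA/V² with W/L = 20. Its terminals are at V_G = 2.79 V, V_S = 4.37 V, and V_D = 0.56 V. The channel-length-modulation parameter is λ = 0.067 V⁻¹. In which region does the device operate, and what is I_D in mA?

Saturation; I_D = 6.26 mA

V_SG = V_S − V_G = 4.37 − 2.79 = 1.58 V; V_SD = V_S − V_D = 4.37 − 0.56 = 3.81 V.
k_p = μ_pC_ox · (W/L) = 7.5 mA/V².
V_ov = V_SG − |V_th| = 1.58 − 0.427 = 1.15 V.
Since V_SD = 3.81 V ≥ V_ov = 1.15 V, the device is in saturation.
I_D = ½ k_p V_ov² (1 + λ V_SD) = 0.5 × 7.5 × 1.15² × (1 + 0.067 × 3.81) = 6.26 mA.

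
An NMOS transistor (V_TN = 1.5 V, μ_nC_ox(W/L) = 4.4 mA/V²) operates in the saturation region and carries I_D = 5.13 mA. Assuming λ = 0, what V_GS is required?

V_GS = 3.03 V

In saturation I_D = ½ k_n (V_GS − V_TN)², so V_GS − V_TN = √(2 I_D / k_n) = √(2 × 5.13 / 4.4) = 1.53 V.
V_GS = 1.5 + 1.53 = 3.03 V.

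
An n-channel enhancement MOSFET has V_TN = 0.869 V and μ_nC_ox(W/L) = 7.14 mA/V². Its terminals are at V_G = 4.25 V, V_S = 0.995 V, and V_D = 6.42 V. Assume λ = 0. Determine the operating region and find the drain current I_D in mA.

V_GS = V_G − V_S = 4.25 − 0.995 = 3.25 V; V_DS = V_D − V_S = 6.42 − 0.995 = 5.42 V.
V_ov = V_GS − V_TN = 3.25 − 0.869 = 2.39 V.
Since V_DS = 5.42 V ≥ V_ov = 2.39 V, the device is in saturation.
I_D = ½ k_n V_ov² = 0.5 × 7.14 × 2.39² = 20.3 mA.

Saturation; I_D = 20.3 mA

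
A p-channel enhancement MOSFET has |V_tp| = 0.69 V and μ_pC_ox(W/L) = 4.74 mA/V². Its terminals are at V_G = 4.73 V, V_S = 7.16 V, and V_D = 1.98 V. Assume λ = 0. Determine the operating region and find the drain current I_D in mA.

V_SG = V_S − V_G = 7.16 − 4.73 = 2.43 V; V_SD = V_S − V_D = 7.16 − 1.98 = 5.18 V.
V_ov = V_SG − |V_tp| = 2.43 − 0.69 = 1.74 V.
Since V_SD = 5.18 V ≥ V_ov = 1.74 V, the device is in saturation.
I_D = ½ k_p V_ov² = 0.5 × 4.74 × 1.74² = 7.18 mA.

Saturation; I_D = 7.18 mA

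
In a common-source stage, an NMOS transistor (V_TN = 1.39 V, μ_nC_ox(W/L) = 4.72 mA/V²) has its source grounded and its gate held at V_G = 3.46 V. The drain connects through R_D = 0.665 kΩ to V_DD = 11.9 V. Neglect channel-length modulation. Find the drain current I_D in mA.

I_D = 10.1 mA

V_GS = V_G = 3.46 V, so V_ov = 3.46 − 1.39 = 2.07 V.
Assume saturation: I_D = ½ k_n V_ov² = 0.5 × 4.72 × 2.07² = 10.1 mA, giving V_DS = V_DD − I_D R_D = 11.9 − 10.1 × 0.665 = 5.18 V.
V_DS = 5.18 V ≥ V_ov = 2.07 V, confirming saturation.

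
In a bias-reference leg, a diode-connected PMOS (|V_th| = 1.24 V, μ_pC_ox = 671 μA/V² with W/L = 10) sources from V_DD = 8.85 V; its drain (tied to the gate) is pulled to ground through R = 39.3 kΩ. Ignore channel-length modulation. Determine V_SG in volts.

With gate tied to drain, V_SG = V_SD ≥ V_SG − |V_th|, so the device is in saturation.
k_p = μ_pC_ox · (W/L) = 6.71 mA/V².
KCL at the drain: ½ k_p (V_SG − |V_th|)² = (V_DD − V_SG)/R.
Let x = V_SG − 1.24. Then 132 x² + x − 7.61 = 0, giving x = 0.236 V (positive root), so V_SG = 1.48 V.
I_D = (V_DD − V_SG)/R = (8.85 − 1.48) / 39.3 = 0.188 mA.

V_SG = 1.48 V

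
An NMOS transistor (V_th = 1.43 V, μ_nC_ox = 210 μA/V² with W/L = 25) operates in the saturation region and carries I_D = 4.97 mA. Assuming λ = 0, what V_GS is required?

k_n = μ_nC_ox · (W/L) = 5.25 mA/V².
In saturation I_D = ½ k_n (V_GS − V_th)², so V_GS − V_th = √(2 I_D / k_n) = √(2 × 4.97 / 5.25) = 1.38 V.
V_GS = 1.43 + 1.38 = 2.81 V.

V_GS = 2.81 V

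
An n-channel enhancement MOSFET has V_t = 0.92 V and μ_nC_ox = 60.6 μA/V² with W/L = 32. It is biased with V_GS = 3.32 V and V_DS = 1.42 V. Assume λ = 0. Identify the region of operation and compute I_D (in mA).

k_n = μ_nC_ox · (W/L) = 1.939 mA/V².
V_ov = V_GS − V_t = 3.32 − 0.92 = 2.4 V.
Since V_DS = 1.42 V < V_ov = 2.4 V, the device is in the triode region.
I_D = k_n [V_ov · V_DS − ½ V_DS²] = 1.939 × [2.4 × 1.42 − 0.5 × 1.42²] = 4.65 mA.

Triode; I_D = 4.65 mA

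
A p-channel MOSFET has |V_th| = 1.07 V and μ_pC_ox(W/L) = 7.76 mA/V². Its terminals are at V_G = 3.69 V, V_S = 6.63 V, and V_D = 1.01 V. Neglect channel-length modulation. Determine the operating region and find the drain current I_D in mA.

Saturation; I_D = 13.6 mA

V_SG = V_S − V_G = 6.63 − 3.69 = 2.94 V; V_SD = V_S − V_D = 6.63 − 1.01 = 5.62 V.
V_ov = V_SG − |V_th| = 2.94 − 1.07 = 1.87 V.
Since V_SD = 5.62 V ≥ V_ov = 1.87 V, the device is in saturation.
I_D = ½ k_p V_ov² = 0.5 × 7.76 × 1.87² = 13.6 mA.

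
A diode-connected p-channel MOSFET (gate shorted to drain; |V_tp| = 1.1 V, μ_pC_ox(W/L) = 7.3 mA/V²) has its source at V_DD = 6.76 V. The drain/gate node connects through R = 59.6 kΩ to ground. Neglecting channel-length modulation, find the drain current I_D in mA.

With gate tied to drain, V_SG = V_SD ≥ V_SG − |V_tp|, so the device is in saturation.
KCL at the drain: ½ k_p (V_SG − |V_tp|)² = (V_DD − V_SG)/R.
Let x = V_SG − 1.1. Then 218 x² + x − 5.66 = 0, giving x = 0.159 V (positive root), so V_SG = 1.26 V.
I_D = (V_DD − V_SG)/R = (6.76 − 1.26) / 59.6 = 0.0923 mA.

I_D = 0.0923 mA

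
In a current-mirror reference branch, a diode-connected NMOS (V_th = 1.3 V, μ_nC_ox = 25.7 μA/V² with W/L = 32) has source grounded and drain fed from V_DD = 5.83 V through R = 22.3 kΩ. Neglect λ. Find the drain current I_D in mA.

With gate tied to drain, V_GS = V_DS ≥ V_GS − V_th, so the device is in saturation.
k_n = μ_nC_ox · (W/L) = 0.8224 mA/V².
KCL at the drain: ½ k_n (V_GS − V_th)² = (V_DD − V_GS)/R.
Let x = V_GS − 1.3. Then 9.17 x² + x − 4.53 = 0, giving x = 0.65 V (positive root), so V_GS = 1.95 V.
I_D = (V_DD − V_GS)/R = (5.83 − 1.95) / 22.3 = 0.174 mA.

I_D = 0.174 mA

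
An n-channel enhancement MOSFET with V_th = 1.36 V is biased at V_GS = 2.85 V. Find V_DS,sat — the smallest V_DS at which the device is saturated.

V_DS,sat = 1.49 V

The boundary between triode and saturation is V_DS = V_GS − V_th = V_ov.
V_ov = 2.85 − 1.36 = 1.49 V.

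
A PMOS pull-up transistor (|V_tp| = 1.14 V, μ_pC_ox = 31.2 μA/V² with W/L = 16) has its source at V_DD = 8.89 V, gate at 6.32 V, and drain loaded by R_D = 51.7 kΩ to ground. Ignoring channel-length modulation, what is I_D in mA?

I_D = 0.167 mA

V_SG = V_DD − V_G = 8.89 − 6.32 = 2.57 V, so V_ov = 2.57 − 1.14 = 1.43 V.
k_p = μ_pC_ox · (W/L) = 0.4992 mA/V².
Assume saturation: I_D = ½ k_p V_ov² = 0.5 × 0.4992 × 1.43² = 0.51 mA, giving V_SD = V_DD − I_D R_D = 8.89 − 0.51 × 51.7 = -17.5 V.
But -17.5 V < V_ov = 1.43 V, so the device is actually in triode.
In triode I_D = k_p[V_ov V_SD − ½ V_SD²] and I_D = (V_DD − V_SD)/R_D. Equating: 12.9 V_SD² − 37.91 V_SD + 8.89 = 0, giving V_SD = 0.257 V (the root below V_ov).
I_D = (8.89 − 0.257) / 51.7 = 0.167 mA.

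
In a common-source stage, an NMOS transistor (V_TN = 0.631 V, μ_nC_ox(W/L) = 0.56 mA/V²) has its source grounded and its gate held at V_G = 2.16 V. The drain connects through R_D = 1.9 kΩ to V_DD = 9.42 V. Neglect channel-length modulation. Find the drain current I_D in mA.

I_D = 0.655 mA

V_GS = V_G = 2.16 V, so V_ov = 2.16 − 0.631 = 1.53 V.
Assume saturation: I_D = ½ k_n V_ov² = 0.5 × 0.56 × 1.53² = 0.655 mA, giving V_DS = V_DD − I_D R_D = 9.42 − 0.655 × 1.9 = 8.18 V.
V_DS = 8.18 V ≥ V_ov = 1.53 V, confirming saturation.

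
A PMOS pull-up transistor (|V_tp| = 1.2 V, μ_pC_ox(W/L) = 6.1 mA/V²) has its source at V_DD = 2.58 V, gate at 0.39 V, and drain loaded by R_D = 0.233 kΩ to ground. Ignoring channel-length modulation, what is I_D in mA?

V_SG = V_DD − V_G = 2.58 − 0.39 = 2.19 V, so V_ov = 2.19 − 1.2 = 0.99 V.
Assume saturation: I_D = ½ k_p V_ov² = 0.5 × 6.1 × 0.99² = 2.99 mA, giving V_SD = V_DD − I_D R_D = 2.58 − 2.99 × 0.233 = 1.88 V.
V_SD = 1.88 V ≥ V_ov = 0.99 V, confirming saturation.

I_D = 2.99 mA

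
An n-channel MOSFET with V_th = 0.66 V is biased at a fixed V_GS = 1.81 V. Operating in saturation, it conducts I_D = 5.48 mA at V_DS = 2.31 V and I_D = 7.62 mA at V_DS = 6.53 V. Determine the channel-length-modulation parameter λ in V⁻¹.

λ = 0.118 V⁻¹

With V_GS fixed, I_D ∝ (1 + λ V_DS) in saturation, so I_D2/I_D1 = (1 + λ V_DS2)/(1 + λ V_DS1).
7.62/5.48 = 1.391 = (1 + 6.53 λ)/(1 + 2.31 λ).
Solving: λ (I_D1 V_DS2 − I_D2 V_DS1) = I_D2 − I_D1, so λ = (7.62 − 5.48) / (5.48 × 6.53 − 7.62 × 2.31) = 2.14 / 18.2 = 0.118 V⁻¹.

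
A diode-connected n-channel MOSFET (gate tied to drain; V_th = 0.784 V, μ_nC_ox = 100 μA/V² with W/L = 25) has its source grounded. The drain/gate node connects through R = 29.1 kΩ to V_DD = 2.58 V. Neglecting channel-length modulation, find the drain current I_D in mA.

With gate tied to drain, V_GS = V_DS ≥ V_GS − V_th, so the device is in saturation.
k_n = μ_nC_ox · (W/L) = 2.5 mA/V².
KCL at the drain: ½ k_n (V_GS − V_th)² = (V_DD − V_GS)/R.
Let x = V_GS − 0.784. Then 36.4 x² + x − 1.796 = 0, giving x = 0.209 V (positive root), so V_GS = 0.993 V.
I_D = (V_DD − V_GS)/R = (2.58 − 0.993) / 29.1 = 0.0545 mA.

I_D = 0.0545 mA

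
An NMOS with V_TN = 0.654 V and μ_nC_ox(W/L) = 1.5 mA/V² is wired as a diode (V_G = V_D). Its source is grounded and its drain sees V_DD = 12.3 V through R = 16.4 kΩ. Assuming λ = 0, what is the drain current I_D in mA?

I_D = 0.653 mA

With gate tied to drain, V_GS = V_DS ≥ V_GS − V_TN, so the device is in saturation.
KCL at the drain: ½ k_n (V_GS − V_TN)² = (V_DD − V_GS)/R.
Let x = V_GS − 0.654. Then 12.3 x² + x − 11.65 = 0, giving x = 0.933 V (positive root), so V_GS = 1.59 V.
I_D = (V_DD − V_GS)/R = (12.3 − 1.59) / 16.4 = 0.653 mA.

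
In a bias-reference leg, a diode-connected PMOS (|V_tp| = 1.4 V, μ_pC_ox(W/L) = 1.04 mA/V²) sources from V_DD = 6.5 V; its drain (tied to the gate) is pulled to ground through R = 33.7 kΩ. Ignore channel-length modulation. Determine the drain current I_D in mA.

I_D = 0.136 mA

With gate tied to drain, V_SG = V_SD ≥ V_SG − |V_tp|, so the device is in saturation.
KCL at the drain: ½ k_p (V_SG − |V_tp|)² = (V_DD − V_SG)/R.
Let x = V_SG − 1.4. Then 17.5 x² + x − 5.1 = 0, giving x = 0.512 V (positive root), so V_SG = 1.91 V.
I_D = (V_DD − V_SG)/R = (6.5 − 1.91) / 33.7 = 0.136 mA.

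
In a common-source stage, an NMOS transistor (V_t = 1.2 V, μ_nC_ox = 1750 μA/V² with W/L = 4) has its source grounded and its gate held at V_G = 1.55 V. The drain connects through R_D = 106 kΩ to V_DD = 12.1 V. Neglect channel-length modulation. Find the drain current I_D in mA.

I_D = 0.114 mA

V_GS = V_G = 1.55 V, so V_ov = 1.55 − 1.2 = 0.35 V.
k_n = μ_nC_ox · (W/L) = 7 mA/V².
Assume saturation: I_D = ½ k_n V_ov² = 0.5 × 7 × 0.35² = 0.429 mA, giving V_DS = V_DD − I_D R_D = 12.1 − 0.429 × 106 = -33.3 V.
But -33.3 V < V_ov = 0.35 V, so the device is actually in triode.
In triode I_D = k_n[V_ov V_DS − ½ V_DS²] and I_D = (V_DD − V_DS)/R_D. Equating: 371 V_DS² − 260.7 V_DS + 12.1 = 0, giving V_DS = 0.05 V (the root below V_ov).
I_D = (12.1 − 0.05) / 106 = 0.114 mA.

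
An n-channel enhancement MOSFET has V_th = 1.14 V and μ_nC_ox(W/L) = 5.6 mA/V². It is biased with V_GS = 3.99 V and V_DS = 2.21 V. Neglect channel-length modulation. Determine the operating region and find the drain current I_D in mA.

V_ov = V_GS − V_th = 3.99 − 1.14 = 2.85 V.
Since V_DS = 2.21 V < V_ov = 2.85 V, the device is in the triode region.
I_D = k_n [V_ov · V_DS − ½ V_DS²] = 5.6 × [2.85 × 2.21 − 0.5 × 2.21²] = 21.6 mA.

Triode; I_D = 21.6 mA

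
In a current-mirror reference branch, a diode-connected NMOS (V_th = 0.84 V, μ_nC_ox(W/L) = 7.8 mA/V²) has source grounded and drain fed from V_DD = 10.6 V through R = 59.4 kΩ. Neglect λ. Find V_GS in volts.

V_GS = 1.04 V

With gate tied to drain, V_GS = V_DS ≥ V_GS − V_th, so the device is in saturation.
KCL at the drain: ½ k_n (V_GS − V_th)² = (V_DD − V_GS)/R.
Let x = V_GS − 0.84. Then 232 x² + x − 9.76 = 0, giving x = 0.203 V (positive root), so V_GS = 1.04 V.
I_D = (V_DD − V_GS)/R = (10.6 − 1.04) / 59.4 = 0.161 mA.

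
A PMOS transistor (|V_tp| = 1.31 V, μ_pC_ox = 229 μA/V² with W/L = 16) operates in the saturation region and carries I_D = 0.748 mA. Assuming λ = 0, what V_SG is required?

k_p = μ_pC_ox · (W/L) = 3.664 mA/V².
In saturation I_D = ½ k_p (V_SG − |V_tp|)², so V_SG − |V_tp| = √(2 I_D / k_p) = √(2 × 0.748 / 3.664) = 0.639 V.
V_SG = 1.31 + 0.639 = 1.95 V.

V_SG = 1.95 V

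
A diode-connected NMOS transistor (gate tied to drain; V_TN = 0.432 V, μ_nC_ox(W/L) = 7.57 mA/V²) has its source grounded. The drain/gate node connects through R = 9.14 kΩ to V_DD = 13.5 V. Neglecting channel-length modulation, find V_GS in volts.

With gate tied to drain, V_GS = V_DS ≥ V_GS − V_TN, so the device is in saturation.
KCL at the drain: ½ k_n (V_GS − V_TN)² = (V_DD − V_GS)/R.
Let x = V_GS − 0.432. Then 34.6 x² + x − 13.07 = 0, giving x = 0.6 V (positive root), so V_GS = 1.03 V.
I_D = (V_DD − V_GS)/R = (13.5 − 1.03) / 9.14 = 1.36 mA.

V_GS = 1.03 V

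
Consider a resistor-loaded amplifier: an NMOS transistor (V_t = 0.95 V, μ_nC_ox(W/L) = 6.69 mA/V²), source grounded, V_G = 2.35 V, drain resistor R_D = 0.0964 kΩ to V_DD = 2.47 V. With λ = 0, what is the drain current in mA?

V_GS = V_G = 2.35 V, so V_ov = 2.35 − 0.95 = 1.4 V.
Assume saturation: I_D = ½ k_n V_ov² = 0.5 × 6.69 × 1.4² = 6.56 mA, giving V_DS = V_DD − I_D R_D = 2.47 − 6.56 × 0.0964 = 1.84 V.
V_DS = 1.84 V ≥ V_ov = 1.4 V, confirming saturation.

I_D = 6.56 mA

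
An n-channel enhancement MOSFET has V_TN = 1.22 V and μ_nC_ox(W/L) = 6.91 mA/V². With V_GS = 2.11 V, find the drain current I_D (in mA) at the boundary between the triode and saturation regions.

I_D = 2.74 mA

At the boundary V_DS = V_ov = V_GS − V_TN = 2.11 − 1.22 = 0.89 V.
I_D = ½ k_n V_ov² = 0.5 × 6.91 × 0.89² = 2.74 mA.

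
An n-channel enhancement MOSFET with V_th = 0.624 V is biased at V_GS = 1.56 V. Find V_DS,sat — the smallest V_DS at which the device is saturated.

V_DS,sat = 0.936 V

The boundary between triode and saturation is V_DS = V_GS − V_th = V_ov.
V_ov = 1.56 − 0.624 = 0.936 V.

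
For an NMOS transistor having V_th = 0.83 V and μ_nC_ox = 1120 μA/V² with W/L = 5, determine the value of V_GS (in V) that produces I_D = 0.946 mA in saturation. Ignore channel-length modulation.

V_GS = 1.41 V

k_n = μ_nC_ox · (W/L) = 5.6 mA/V².
In saturation I_D = ½ k_n (V_GS − V_th)², so V_GS − V_th = √(2 I_D / k_n) = √(2 × 0.946 / 5.6) = 0.581 V.
V_GS = 0.83 + 0.581 = 1.41 V.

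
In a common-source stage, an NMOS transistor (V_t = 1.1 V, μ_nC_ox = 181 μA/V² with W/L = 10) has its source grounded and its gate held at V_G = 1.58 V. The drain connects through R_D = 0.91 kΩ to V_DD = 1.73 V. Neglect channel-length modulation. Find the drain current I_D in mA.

I_D = 0.209 mA

V_GS = V_G = 1.58 V, so V_ov = 1.58 − 1.1 = 0.48 V.
k_n = μ_nC_ox · (W/L) = 1.81 mA/V².
Assume saturation: I_D = ½ k_n V_ov² = 0.5 × 1.81 × 0.48² = 0.209 mA, giving V_DS = V_DD − I_D R_D = 1.73 − 0.209 × 0.91 = 1.54 V.
V_DS = 1.54 V ≥ V_ov = 0.48 V, confirming saturation.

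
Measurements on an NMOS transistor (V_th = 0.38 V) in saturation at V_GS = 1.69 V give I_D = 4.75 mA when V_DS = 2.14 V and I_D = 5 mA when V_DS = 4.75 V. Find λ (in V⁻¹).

λ = 0.0211 V⁻¹

With V_GS fixed, I_D ∝ (1 + λ V_DS) in saturation, so I_D2/I_D1 = (1 + λ V_DS2)/(1 + λ V_DS1).
5/4.75 = 1.053 = (1 + 4.75 λ)/(1 + 2.14 λ).
Solving: λ (I_D1 V_DS2 − I_D2 V_DS1) = I_D2 − I_D1, so λ = (5 − 4.75) / (4.75 × 4.75 − 5 × 2.14) = 0.25 / 11.9 = 0.0211 V⁻¹.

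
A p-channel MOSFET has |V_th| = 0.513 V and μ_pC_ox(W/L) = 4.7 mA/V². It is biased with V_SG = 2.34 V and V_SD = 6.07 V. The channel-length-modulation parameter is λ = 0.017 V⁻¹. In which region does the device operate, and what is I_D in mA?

Saturation; I_D = 8.65 mA

V_ov = V_SG − |V_th| = 2.34 − 0.513 = 1.83 V.
Since V_SD = 6.07 V ≥ V_ov = 1.83 V, the device is in saturation.
I_D = ½ k_p V_ov² (1 + λ V_SD) = 0.5 × 4.7 × 1.83² × (1 + 0.017 × 6.07) = 8.65 mA.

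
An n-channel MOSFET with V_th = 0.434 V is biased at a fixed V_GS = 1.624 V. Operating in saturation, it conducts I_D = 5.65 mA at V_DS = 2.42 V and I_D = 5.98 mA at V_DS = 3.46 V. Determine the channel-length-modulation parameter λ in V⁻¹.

With V_GS fixed, I_D ∝ (1 + λ V_DS) in saturation, so I_D2/I_D1 = (1 + λ V_DS2)/(1 + λ V_DS1).
5.98/5.65 = 1.058 = (1 + 3.46 λ)/(1 + 2.42 λ).
Solving: λ (I_D1 V_DS2 − I_D2 V_DS1) = I_D2 − I_D1, so λ = (5.98 − 5.65) / (5.65 × 3.46 − 5.98 × 2.42) = 0.33 / 5.08 = 0.065 V⁻¹.

λ = 0.0650 V⁻¹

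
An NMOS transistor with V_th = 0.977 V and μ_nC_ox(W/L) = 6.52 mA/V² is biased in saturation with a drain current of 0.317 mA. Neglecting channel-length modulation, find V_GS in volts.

V_GS = 1.29 V

In saturation I_D = ½ k_n (V_GS − V_th)², so V_GS − V_th = √(2 I_D / k_n) = √(2 × 0.317 / 6.52) = 0.312 V.
V_GS = 0.977 + 0.312 = 1.29 V.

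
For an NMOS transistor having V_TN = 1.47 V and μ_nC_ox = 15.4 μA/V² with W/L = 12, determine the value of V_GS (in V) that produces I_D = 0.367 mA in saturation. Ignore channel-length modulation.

k_n = μ_nC_ox · (W/L) = 0.1848 mA/V².
In saturation I_D = ½ k_n (V_GS − V_TN)², so V_GS − V_TN = √(2 I_D / k_n) = √(2 × 0.367 / 0.1848) = 1.99 V.
V_GS = 1.47 + 1.99 = 3.46 V.

V_GS = 3.46 V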